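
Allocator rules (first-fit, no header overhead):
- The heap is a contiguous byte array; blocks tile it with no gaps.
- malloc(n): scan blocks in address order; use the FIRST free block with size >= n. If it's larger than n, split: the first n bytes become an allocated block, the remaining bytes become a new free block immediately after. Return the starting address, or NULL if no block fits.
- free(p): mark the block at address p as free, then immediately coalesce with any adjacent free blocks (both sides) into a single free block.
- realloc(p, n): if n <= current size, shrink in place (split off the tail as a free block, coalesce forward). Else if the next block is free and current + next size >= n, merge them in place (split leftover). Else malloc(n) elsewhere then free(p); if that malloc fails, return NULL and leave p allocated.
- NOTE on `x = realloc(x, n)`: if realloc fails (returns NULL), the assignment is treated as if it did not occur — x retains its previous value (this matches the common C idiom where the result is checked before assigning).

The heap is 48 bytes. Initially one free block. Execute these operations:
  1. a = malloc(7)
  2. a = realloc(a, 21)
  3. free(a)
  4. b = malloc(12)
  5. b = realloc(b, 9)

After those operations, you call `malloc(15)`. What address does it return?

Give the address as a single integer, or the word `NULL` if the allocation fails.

Answer: 9

Derivation:
Op 1: a = malloc(7) -> a = 0; heap: [0-6 ALLOC][7-47 FREE]
Op 2: a = realloc(a, 21) -> a = 0; heap: [0-20 ALLOC][21-47 FREE]
Op 3: free(a) -> (freed a); heap: [0-47 FREE]
Op 4: b = malloc(12) -> b = 0; heap: [0-11 ALLOC][12-47 FREE]
Op 5: b = realloc(b, 9) -> b = 0; heap: [0-8 ALLOC][9-47 FREE]
malloc(15): first-fit scan over [0-8 ALLOC][9-47 FREE] -> 9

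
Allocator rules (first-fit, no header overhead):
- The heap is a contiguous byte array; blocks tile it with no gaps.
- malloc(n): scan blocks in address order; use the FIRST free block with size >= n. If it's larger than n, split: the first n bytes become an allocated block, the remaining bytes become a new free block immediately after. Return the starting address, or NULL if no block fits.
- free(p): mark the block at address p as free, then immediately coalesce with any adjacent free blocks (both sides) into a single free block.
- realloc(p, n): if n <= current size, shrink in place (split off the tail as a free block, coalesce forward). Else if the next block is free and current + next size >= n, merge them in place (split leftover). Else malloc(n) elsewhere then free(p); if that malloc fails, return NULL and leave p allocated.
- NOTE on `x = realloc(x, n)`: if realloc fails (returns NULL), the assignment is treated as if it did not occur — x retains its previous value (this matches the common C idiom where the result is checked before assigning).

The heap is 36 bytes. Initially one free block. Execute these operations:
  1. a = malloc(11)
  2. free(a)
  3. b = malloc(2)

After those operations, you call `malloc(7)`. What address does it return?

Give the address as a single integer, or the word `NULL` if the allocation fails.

Op 1: a = malloc(11) -> a = 0; heap: [0-10 ALLOC][11-35 FREE]
Op 2: free(a) -> (freed a); heap: [0-35 FREE]
Op 3: b = malloc(2) -> b = 0; heap: [0-1 ALLOC][2-35 FREE]
malloc(7): first-fit scan over [0-1 ALLOC][2-35 FREE] -> 2

Answer: 2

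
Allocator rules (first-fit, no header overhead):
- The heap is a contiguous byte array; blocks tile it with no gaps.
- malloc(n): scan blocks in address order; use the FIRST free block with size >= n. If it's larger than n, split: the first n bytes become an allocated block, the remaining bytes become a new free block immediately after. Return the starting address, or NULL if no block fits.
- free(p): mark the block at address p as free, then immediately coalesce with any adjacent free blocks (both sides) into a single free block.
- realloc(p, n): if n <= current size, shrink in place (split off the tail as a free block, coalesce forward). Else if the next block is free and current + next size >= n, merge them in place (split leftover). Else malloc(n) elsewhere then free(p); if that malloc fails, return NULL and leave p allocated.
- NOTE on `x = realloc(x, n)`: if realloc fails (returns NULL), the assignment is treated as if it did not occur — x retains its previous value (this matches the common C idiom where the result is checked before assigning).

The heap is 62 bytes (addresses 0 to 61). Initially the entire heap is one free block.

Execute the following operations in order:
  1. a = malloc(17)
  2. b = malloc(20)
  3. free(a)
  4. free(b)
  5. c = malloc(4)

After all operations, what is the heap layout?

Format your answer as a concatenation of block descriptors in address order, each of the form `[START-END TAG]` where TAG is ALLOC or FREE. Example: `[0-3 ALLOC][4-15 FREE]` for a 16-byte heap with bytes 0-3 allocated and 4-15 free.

Answer: [0-3 ALLOC][4-61 FREE]

Derivation:
Op 1: a = malloc(17) -> a = 0; heap: [0-16 ALLOC][17-61 FREE]
Op 2: b = malloc(20) -> b = 17; heap: [0-16 ALLOC][17-36 ALLOC][37-61 FREE]
Op 3: free(a) -> (freed a); heap: [0-16 FREE][17-36 ALLOC][37-61 FREE]
Op 4: free(b) -> (freed b); heap: [0-61 FREE]
Op 5: c = malloc(4) -> c = 0; heap: [0-3 ALLOC][4-61 FREE]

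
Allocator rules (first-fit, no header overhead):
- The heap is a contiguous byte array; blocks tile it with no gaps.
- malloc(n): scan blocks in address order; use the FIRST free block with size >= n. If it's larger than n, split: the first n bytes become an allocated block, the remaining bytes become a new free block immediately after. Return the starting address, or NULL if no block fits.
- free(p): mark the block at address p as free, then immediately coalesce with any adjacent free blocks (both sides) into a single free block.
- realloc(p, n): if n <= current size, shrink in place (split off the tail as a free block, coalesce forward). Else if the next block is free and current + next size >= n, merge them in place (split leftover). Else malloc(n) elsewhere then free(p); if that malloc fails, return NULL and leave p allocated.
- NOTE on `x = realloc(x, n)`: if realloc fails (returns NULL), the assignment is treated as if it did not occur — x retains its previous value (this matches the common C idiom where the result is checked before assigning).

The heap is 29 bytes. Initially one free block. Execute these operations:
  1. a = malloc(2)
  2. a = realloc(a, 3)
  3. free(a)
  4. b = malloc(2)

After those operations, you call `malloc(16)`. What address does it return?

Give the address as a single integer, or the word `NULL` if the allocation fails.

Op 1: a = malloc(2) -> a = 0; heap: [0-1 ALLOC][2-28 FREE]
Op 2: a = realloc(a, 3) -> a = 0; heap: [0-2 ALLOC][3-28 FREE]
Op 3: free(a) -> (freed a); heap: [0-28 FREE]
Op 4: b = malloc(2) -> b = 0; heap: [0-1 ALLOC][2-28 FREE]
malloc(16): first-fit scan over [0-1 ALLOC][2-28 FREE] -> 2

Answer: 2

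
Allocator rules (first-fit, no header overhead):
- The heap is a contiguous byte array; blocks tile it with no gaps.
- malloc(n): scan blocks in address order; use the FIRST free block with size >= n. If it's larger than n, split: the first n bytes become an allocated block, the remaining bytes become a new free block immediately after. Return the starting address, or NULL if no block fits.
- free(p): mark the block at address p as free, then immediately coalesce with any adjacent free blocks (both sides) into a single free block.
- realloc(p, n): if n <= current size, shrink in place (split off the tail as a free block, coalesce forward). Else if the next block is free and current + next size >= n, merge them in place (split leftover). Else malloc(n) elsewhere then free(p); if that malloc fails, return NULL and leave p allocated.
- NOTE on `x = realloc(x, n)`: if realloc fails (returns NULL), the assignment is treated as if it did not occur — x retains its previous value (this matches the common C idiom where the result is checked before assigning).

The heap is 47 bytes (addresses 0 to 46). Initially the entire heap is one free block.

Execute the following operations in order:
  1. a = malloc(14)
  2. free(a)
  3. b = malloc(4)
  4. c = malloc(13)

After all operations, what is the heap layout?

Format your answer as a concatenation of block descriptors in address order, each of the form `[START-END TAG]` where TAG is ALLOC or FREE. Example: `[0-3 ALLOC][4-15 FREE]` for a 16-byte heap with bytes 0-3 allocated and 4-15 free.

Op 1: a = malloc(14) -> a = 0; heap: [0-13 ALLOC][14-46 FREE]
Op 2: free(a) -> (freed a); heap: [0-46 FREE]
Op 3: b = malloc(4) -> b = 0; heap: [0-3 ALLOC][4-46 FREE]
Op 4: c = malloc(13) -> c = 4; heap: [0-3 ALLOC][4-16 ALLOC][17-46 FREE]

Answer: [0-3 ALLOC][4-16 ALLOC][17-46 FREE]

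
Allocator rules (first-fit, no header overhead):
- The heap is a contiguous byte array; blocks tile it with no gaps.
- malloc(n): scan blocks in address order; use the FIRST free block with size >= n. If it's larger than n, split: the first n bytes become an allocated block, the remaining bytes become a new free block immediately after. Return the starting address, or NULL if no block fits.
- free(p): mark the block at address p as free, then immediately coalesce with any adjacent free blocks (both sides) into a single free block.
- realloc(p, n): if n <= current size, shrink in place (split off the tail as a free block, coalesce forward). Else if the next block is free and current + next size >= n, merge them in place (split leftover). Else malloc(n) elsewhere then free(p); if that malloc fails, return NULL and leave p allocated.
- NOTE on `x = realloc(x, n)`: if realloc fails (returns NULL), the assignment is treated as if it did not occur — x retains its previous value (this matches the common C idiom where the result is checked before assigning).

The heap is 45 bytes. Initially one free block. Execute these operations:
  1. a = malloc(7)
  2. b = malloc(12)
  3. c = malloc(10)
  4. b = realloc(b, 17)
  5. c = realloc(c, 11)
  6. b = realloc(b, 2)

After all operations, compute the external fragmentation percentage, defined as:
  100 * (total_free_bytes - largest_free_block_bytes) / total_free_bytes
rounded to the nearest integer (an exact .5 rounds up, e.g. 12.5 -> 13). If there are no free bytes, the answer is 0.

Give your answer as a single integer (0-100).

Answer: 40

Derivation:
Op 1: a = malloc(7) -> a = 0; heap: [0-6 ALLOC][7-44 FREE]
Op 2: b = malloc(12) -> b = 7; heap: [0-6 ALLOC][7-18 ALLOC][19-44 FREE]
Op 3: c = malloc(10) -> c = 19; heap: [0-6 ALLOC][7-18 ALLOC][19-28 ALLOC][29-44 FREE]
Op 4: b = realloc(b, 17) -> NULL (b unchanged); heap: [0-6 ALLOC][7-18 ALLOC][19-28 ALLOC][29-44 FREE]
Op 5: c = realloc(c, 11) -> c = 19; heap: [0-6 ALLOC][7-18 ALLOC][19-29 ALLOC][30-44 FREE]
Op 6: b = realloc(b, 2) -> b = 7; heap: [0-6 ALLOC][7-8 ALLOC][9-18 FREE][19-29 ALLOC][30-44 FREE]
Free blocks: [10 15] total_free=25 largest=15 -> 100*(25-15)/25 = 1000/25 = 40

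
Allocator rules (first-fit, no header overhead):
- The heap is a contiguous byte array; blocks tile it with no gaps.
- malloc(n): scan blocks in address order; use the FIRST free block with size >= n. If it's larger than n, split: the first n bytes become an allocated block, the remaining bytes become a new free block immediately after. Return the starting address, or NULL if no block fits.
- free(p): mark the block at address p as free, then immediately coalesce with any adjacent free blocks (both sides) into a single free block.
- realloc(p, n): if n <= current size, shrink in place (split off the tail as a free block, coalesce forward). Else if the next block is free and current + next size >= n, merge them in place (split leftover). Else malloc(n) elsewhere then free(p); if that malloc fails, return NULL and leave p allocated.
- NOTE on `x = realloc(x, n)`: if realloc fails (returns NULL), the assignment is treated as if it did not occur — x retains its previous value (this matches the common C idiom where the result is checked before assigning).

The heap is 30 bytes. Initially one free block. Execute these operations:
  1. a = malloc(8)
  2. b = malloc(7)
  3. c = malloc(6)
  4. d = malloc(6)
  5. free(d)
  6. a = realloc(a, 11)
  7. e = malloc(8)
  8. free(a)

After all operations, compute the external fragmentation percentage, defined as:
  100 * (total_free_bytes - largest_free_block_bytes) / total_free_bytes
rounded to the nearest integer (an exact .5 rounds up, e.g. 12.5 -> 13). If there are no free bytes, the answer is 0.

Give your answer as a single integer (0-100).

Op 1: a = malloc(8) -> a = 0; heap: [0-7 ALLOC][8-29 FREE]
Op 2: b = malloc(7) -> b = 8; heap: [0-7 ALLOC][8-14 ALLOC][15-29 FREE]
Op 3: c = malloc(6) -> c = 15; heap: [0-7 ALLOC][8-14 ALLOC][15-20 ALLOC][21-29 FREE]
Op 4: d = malloc(6) -> d = 21; heap: [0-7 ALLOC][8-14 ALLOC][15-20 ALLOC][21-26 ALLOC][27-29 FREE]
Op 5: free(d) -> (freed d); heap: [0-7 ALLOC][8-14 ALLOC][15-20 ALLOC][21-29 FREE]
Op 6: a = realloc(a, 11) -> NULL (a unchanged); heap: [0-7 ALLOC][8-14 ALLOC][15-20 ALLOC][21-29 FREE]
Op 7: e = malloc(8) -> e = 21; heap: [0-7 ALLOC][8-14 ALLOC][15-20 ALLOC][21-28 ALLOC][29-29 FREE]
Op 8: free(a) -> (freed a); heap: [0-7 FREE][8-14 ALLOC][15-20 ALLOC][21-28 ALLOC][29-29 FREE]
Free blocks: [8 1] total_free=9 largest=8 -> 100*(9-8)/9 = 100/9 ≈ 11.111 -> rounds to 11

Answer: 11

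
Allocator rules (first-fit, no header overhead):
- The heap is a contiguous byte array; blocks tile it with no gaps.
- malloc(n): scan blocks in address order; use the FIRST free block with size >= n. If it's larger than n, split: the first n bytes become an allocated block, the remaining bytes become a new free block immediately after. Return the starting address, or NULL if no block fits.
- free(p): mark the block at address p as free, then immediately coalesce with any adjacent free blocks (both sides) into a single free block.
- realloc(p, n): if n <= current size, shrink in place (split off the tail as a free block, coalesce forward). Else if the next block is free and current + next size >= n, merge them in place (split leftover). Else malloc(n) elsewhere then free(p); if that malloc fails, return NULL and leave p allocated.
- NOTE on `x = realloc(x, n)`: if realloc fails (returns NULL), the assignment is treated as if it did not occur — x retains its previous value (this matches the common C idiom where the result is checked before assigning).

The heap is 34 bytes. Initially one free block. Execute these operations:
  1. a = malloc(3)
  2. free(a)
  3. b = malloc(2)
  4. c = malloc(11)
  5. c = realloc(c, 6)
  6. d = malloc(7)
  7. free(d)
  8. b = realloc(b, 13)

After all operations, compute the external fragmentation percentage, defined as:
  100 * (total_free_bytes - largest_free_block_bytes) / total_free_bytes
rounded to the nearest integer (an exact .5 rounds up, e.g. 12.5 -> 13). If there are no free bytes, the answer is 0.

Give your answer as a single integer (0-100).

Answer: 13

Derivation:
Op 1: a = malloc(3) -> a = 0; heap: [0-2 ALLOC][3-33 FREE]
Op 2: free(a) -> (freed a); heap: [0-33 FREE]
Op 3: b = malloc(2) -> b = 0; heap: [0-1 ALLOC][2-33 FREE]
Op 4: c = malloc(11) -> c = 2; heap: [0-1 ALLOC][2-12 ALLOC][13-33 FREE]
Op 5: c = realloc(c, 6) -> c = 2; heap: [0-1 ALLOC][2-7 ALLOC][8-33 FREE]
Op 6: d = malloc(7) -> d = 8; heap: [0-1 ALLOC][2-7 ALLOC][8-14 ALLOC][15-33 FREE]
Op 7: free(d) -> (freed d); heap: [0-1 ALLOC][2-7 ALLOC][8-33 FREE]
Op 8: b = realloc(b, 13) -> b = 8; heap: [0-1 FREE][2-7 ALLOC][8-20 ALLOC][21-33 FREE]
Free blocks: [2 13] total_free=15 largest=13 -> 100*(15-13)/15 = 200/15 ≈ 13.333 -> rounds to 13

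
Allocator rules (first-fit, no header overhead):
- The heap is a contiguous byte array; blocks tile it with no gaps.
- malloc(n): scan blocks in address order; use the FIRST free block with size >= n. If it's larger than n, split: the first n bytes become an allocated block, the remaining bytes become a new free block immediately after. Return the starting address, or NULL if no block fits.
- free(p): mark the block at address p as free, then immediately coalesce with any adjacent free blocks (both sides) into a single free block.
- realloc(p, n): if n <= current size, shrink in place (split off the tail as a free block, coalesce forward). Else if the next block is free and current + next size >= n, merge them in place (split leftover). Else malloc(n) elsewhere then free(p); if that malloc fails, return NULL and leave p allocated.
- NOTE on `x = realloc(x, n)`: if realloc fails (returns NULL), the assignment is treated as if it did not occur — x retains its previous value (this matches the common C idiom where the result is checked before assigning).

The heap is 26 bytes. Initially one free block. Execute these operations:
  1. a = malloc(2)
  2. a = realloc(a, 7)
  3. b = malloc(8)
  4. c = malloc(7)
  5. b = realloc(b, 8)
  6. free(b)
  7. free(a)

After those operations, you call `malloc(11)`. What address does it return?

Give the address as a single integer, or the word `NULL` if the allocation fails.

Answer: 0

Derivation:
Op 1: a = malloc(2) -> a = 0; heap: [0-1 ALLOC][2-25 FREE]
Op 2: a = realloc(a, 7) -> a = 0; heap: [0-6 ALLOC][7-25 FREE]
Op 3: b = malloc(8) -> b = 7; heap: [0-6 ALLOC][7-14 ALLOC][15-25 FREE]
Op 4: c = malloc(7) -> c = 15; heap: [0-6 ALLOC][7-14 ALLOC][15-21 ALLOC][22-25 FREE]
Op 5: b = realloc(b, 8) -> b = 7; heap: [0-6 ALLOC][7-14 ALLOC][15-21 ALLOC][22-25 FREE]
Op 6: free(b) -> (freed b); heap: [0-6 ALLOC][7-14 FREE][15-21 ALLOC][22-25 FREE]
Op 7: free(a) -> (freed a); heap: [0-14 FREE][15-21 ALLOC][22-25 FREE]
malloc(11): first-fit scan over [0-14 FREE][15-21 ALLOC][22-25 FREE] -> 0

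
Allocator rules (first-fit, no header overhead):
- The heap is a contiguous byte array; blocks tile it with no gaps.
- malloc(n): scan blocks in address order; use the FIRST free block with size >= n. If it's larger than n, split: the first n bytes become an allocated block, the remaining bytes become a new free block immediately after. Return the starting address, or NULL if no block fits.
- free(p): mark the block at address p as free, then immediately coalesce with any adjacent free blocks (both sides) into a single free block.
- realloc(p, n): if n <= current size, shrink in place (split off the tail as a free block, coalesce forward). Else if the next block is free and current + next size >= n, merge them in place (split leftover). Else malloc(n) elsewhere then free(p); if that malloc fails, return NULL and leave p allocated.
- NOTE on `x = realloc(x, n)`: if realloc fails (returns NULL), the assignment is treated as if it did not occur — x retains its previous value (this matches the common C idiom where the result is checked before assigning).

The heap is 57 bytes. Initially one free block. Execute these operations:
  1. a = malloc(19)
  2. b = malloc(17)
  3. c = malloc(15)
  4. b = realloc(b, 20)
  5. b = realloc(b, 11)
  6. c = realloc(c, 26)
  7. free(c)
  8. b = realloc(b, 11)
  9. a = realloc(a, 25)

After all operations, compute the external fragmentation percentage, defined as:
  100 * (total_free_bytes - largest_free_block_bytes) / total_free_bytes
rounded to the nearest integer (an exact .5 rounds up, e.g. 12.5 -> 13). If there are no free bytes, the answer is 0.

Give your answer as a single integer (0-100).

Answer: 10

Derivation:
Op 1: a = malloc(19) -> a = 0; heap: [0-18 ALLOC][19-56 FREE]
Op 2: b = malloc(17) -> b = 19; heap: [0-18 ALLOC][19-35 ALLOC][36-56 FREE]
Op 3: c = malloc(15) -> c = 36; heap: [0-18 ALLOC][19-35 ALLOC][36-50 ALLOC][51-56 FREE]
Op 4: b = realloc(b, 20) -> NULL (b unchanged); heap: [0-18 ALLOC][19-35 ALLOC][36-50 ALLOC][51-56 FREE]
Op 5: b = realloc(b, 11) -> b = 19; heap: [0-18 ALLOC][19-29 ALLOC][30-35 FREE][36-50 ALLOC][51-56 FREE]
Op 6: c = realloc(c, 26) -> NULL (c unchanged); heap: [0-18 ALLOC][19-29 ALLOC][30-35 FREE][36-50 ALLOC][51-56 FREE]
Op 7: free(c) -> (freed c); heap: [0-18 ALLOC][19-29 ALLOC][30-56 FREE]
Op 8: b = realloc(b, 11) -> b = 19; heap: [0-18 ALLOC][19-29 ALLOC][30-56 FREE]
Op 9: a = realloc(a, 25) -> a = 30; heap: [0-18 FREE][19-29 ALLOC][30-54 ALLOC][55-56 FREE]
Free blocks: [19 2] total_free=21 largest=19 -> 100*(21-19)/21 = 200/21 ≈ 9.524 -> rounds to 10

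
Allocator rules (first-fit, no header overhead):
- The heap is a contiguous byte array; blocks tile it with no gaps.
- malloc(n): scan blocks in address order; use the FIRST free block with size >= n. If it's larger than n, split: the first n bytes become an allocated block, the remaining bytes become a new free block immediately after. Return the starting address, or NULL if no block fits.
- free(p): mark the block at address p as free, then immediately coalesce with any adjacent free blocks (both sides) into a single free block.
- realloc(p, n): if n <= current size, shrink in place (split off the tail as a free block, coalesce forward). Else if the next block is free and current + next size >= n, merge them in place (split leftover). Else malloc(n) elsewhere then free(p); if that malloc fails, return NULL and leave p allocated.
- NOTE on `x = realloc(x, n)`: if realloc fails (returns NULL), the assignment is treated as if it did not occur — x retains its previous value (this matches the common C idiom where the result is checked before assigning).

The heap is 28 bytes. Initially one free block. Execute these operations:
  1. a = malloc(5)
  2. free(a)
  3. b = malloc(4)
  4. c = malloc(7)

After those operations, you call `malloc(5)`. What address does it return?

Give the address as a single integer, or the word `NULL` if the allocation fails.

Op 1: a = malloc(5) -> a = 0; heap: [0-4 ALLOC][5-27 FREE]
Op 2: free(a) -> (freed a); heap: [0-27 FREE]
Op 3: b = malloc(4) -> b = 0; heap: [0-3 ALLOC][4-27 FREE]
Op 4: c = malloc(7) -> c = 4; heap: [0-3 ALLOC][4-10 ALLOC][11-27 FREE]
malloc(5): first-fit scan over [0-3 ALLOC][4-10 ALLOC][11-27 FREE] -> 11

Answer: 11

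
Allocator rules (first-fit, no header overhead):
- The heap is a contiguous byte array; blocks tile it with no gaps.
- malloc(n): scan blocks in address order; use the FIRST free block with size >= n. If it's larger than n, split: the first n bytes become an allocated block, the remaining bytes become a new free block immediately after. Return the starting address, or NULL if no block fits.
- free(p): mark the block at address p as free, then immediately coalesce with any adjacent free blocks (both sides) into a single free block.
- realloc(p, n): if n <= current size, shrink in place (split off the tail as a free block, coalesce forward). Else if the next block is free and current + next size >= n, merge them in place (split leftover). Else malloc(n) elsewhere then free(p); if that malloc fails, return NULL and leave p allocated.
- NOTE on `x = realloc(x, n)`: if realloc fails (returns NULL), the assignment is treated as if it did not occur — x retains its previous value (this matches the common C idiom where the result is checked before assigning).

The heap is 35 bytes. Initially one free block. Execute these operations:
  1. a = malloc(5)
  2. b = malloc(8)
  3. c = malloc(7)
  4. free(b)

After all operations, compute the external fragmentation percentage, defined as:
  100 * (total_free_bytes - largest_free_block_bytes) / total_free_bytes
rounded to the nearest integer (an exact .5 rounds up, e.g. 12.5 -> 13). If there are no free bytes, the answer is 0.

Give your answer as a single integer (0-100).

Op 1: a = malloc(5) -> a = 0; heap: [0-4 ALLOC][5-34 FREE]
Op 2: b = malloc(8) -> b = 5; heap: [0-4 ALLOC][5-12 ALLOC][13-34 FREE]
Op 3: c = malloc(7) -> c = 13; heap: [0-4 ALLOC][5-12 ALLOC][13-19 ALLOC][20-34 FREE]
Op 4: free(b) -> (freed b); heap: [0-4 ALLOC][5-12 FREE][13-19 ALLOC][20-34 FREE]
Free blocks: [8 15] total_free=23 largest=15 -> 100*(23-15)/23 = 800/23 ≈ 34.783 -> rounds to 35

Answer: 35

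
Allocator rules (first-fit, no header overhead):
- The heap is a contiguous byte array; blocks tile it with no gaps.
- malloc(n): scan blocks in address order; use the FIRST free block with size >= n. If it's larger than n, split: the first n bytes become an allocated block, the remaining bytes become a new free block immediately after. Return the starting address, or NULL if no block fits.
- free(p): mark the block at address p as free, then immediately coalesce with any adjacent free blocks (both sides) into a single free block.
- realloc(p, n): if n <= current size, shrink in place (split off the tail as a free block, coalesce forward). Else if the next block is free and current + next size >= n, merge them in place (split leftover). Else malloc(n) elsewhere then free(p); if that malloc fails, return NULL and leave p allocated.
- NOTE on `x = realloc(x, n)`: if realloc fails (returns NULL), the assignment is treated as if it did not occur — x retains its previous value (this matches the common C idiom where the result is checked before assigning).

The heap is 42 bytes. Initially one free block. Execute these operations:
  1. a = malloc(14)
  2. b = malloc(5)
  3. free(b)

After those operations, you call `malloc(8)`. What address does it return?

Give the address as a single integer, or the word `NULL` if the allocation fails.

Op 1: a = malloc(14) -> a = 0; heap: [0-13 ALLOC][14-41 FREE]
Op 2: b = malloc(5) -> b = 14; heap: [0-13 ALLOC][14-18 ALLOC][19-41 FREE]
Op 3: free(b) -> (freed b); heap: [0-13 ALLOC][14-41 FREE]
malloc(8): first-fit scan over [0-13 ALLOC][14-41 FREE] -> 14

Answer: 14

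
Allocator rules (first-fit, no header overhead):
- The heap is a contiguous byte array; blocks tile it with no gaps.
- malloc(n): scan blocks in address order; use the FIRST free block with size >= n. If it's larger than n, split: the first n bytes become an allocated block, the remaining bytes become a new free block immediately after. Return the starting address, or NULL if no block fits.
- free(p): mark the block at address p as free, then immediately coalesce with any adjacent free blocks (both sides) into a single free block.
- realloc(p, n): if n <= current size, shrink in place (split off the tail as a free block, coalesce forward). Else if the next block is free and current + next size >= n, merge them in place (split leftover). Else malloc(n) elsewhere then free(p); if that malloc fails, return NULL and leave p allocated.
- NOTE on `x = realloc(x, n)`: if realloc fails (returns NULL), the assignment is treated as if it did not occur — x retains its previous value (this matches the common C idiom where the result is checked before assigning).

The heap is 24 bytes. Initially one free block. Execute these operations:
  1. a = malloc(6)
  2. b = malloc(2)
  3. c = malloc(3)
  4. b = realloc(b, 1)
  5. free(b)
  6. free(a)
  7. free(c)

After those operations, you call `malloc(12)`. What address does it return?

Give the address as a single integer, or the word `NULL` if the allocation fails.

Op 1: a = malloc(6) -> a = 0; heap: [0-5 ALLOC][6-23 FREE]
Op 2: b = malloc(2) -> b = 6; heap: [0-5 ALLOC][6-7 ALLOC][8-23 FREE]
Op 3: c = malloc(3) -> c = 8; heap: [0-5 ALLOC][6-7 ALLOC][8-10 ALLOC][11-23 FREE]
Op 4: b = realloc(b, 1) -> b = 6; heap: [0-5 ALLOC][6-6 ALLOC][7-7 FREE][8-10 ALLOC][11-23 FREE]
Op 5: free(b) -> (freed b); heap: [0-5 ALLOC][6-7 FREE][8-10 ALLOC][11-23 FREE]
Op 6: free(a) -> (freed a); heap: [0-7 FREE][8-10 ALLOC][11-23 FREE]
Op 7: free(c) -> (freed c); heap: [0-23 FREE]
malloc(12): first-fit scan over [0-23 FREE] -> 0

Answer: 0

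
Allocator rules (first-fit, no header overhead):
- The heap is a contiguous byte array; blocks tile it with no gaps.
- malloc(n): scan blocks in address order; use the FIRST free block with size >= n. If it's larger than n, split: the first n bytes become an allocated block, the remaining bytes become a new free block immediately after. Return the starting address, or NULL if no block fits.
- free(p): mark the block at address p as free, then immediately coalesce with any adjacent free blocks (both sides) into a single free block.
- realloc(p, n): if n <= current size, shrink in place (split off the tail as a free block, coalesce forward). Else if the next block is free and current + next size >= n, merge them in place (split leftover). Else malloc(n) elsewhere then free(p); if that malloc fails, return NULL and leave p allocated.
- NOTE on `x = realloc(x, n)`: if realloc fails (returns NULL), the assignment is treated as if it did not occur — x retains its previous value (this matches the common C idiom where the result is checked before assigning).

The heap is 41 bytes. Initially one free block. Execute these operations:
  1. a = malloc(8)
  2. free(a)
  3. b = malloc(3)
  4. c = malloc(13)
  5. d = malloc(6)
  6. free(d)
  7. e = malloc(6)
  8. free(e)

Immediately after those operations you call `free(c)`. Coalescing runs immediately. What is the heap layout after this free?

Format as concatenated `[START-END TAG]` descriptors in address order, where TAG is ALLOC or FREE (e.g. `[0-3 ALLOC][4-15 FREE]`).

Op 1: a = malloc(8) -> a = 0; heap: [0-7 ALLOC][8-40 FREE]
Op 2: free(a) -> (freed a); heap: [0-40 FREE]
Op 3: b = malloc(3) -> b = 0; heap: [0-2 ALLOC][3-40 FREE]
Op 4: c = malloc(13) -> c = 3; heap: [0-2 ALLOC][3-15 ALLOC][16-40 FREE]
Op 5: d = malloc(6) -> d = 16; heap: [0-2 ALLOC][3-15 ALLOC][16-21 ALLOC][22-40 FREE]
Op 6: free(d) -> (freed d); heap: [0-2 ALLOC][3-15 ALLOC][16-40 FREE]
Op 7: e = malloc(6) -> e = 16; heap: [0-2 ALLOC][3-15 ALLOC][16-21 ALLOC][22-40 FREE]
Op 8: free(e) -> (freed e); heap: [0-2 ALLOC][3-15 ALLOC][16-40 FREE]
free(c): c = 3 -> block [3-15 ALLOC]; mark free, coalesce with adjacent free neighbors -> [0-2 ALLOC][3-40 FREE]

Answer: [0-2 ALLOC][3-40 FREE]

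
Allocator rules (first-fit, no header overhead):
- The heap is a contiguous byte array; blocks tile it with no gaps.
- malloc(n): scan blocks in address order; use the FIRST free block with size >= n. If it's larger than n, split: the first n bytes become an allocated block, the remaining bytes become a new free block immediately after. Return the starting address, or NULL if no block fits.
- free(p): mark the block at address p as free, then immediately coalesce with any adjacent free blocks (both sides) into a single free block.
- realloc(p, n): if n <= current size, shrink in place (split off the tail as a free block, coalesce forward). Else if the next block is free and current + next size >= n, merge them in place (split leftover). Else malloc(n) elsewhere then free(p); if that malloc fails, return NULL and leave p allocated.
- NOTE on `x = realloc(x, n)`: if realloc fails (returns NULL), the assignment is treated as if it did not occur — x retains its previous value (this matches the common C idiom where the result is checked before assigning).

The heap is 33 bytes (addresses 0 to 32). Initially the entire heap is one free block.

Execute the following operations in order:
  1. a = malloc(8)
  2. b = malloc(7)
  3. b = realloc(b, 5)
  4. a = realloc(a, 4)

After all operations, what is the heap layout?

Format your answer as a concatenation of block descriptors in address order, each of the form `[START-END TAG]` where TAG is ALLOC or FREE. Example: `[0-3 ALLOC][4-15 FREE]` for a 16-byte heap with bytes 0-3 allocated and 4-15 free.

Op 1: a = malloc(8) -> a = 0; heap: [0-7 ALLOC][8-32 FREE]
Op 2: b = malloc(7) -> b = 8; heap: [0-7 ALLOC][8-14 ALLOC][15-32 FREE]
Op 3: b = realloc(b, 5) -> b = 8; heap: [0-7 ALLOC][8-12 ALLOC][13-32 FREE]
Op 4: a = realloc(a, 4) -> a = 0; heap: [0-3 ALLOC][4-7 FREE][8-12 ALLOC][13-32 FREE]

Answer: [0-3 ALLOC][4-7 FREE][8-12 ALLOC][13-32 FREE]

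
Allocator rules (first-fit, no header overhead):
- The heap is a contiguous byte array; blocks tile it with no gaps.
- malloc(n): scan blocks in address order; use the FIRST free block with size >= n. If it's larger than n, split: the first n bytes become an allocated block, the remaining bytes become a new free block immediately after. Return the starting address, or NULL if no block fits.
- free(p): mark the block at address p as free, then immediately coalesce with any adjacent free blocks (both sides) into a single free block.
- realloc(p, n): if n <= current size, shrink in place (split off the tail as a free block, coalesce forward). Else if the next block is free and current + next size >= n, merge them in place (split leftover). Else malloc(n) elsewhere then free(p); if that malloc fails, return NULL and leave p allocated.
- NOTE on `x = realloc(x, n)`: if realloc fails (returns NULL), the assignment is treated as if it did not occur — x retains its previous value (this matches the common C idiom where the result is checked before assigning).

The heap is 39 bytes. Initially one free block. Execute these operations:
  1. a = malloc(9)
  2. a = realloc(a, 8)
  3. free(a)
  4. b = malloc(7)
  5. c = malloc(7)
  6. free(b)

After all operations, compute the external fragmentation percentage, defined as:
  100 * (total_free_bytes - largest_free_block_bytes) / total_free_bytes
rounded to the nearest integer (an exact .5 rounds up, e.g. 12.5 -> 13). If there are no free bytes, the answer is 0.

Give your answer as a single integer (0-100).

Answer: 22

Derivation:
Op 1: a = malloc(9) -> a = 0; heap: [0-8 ALLOC][9-38 FREE]
Op 2: a = realloc(a, 8) -> a = 0; heap: [0-7 ALLOC][8-38 FREE]
Op 3: free(a) -> (freed a); heap: [0-38 FREE]
Op 4: b = malloc(7) -> b = 0; heap: [0-6 ALLOC][7-38 FREE]
Op 5: c = malloc(7) -> c = 7; heap: [0-6 ALLOC][7-13 ALLOC][14-38 FREE]
Op 6: free(b) -> (freed b); heap: [0-6 FREE][7-13 ALLOC][14-38 FREE]
Free blocks: [7 25] total_free=32 largest=25 -> 100*(32-25)/32 = 700/32 = 21.875 -> rounds to 22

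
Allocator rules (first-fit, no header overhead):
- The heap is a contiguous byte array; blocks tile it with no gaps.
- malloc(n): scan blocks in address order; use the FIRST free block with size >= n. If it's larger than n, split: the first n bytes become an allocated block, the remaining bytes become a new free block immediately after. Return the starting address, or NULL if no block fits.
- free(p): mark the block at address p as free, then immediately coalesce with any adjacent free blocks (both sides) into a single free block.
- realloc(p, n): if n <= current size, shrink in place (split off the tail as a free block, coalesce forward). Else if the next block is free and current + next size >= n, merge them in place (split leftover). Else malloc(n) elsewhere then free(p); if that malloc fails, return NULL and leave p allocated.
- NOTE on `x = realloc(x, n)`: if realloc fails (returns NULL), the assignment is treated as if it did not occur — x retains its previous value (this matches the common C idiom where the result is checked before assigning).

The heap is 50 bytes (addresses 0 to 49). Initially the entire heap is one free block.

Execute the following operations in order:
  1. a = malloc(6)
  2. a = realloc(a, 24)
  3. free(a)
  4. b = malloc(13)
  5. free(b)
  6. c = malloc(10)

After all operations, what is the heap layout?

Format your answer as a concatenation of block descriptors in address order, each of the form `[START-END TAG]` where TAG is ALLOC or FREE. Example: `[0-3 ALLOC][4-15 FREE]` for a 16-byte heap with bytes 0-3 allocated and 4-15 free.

Op 1: a = malloc(6) -> a = 0; heap: [0-5 ALLOC][6-49 FREE]
Op 2: a = realloc(a, 24) -> a = 0; heap: [0-23 ALLOC][24-49 FREE]
Op 3: free(a) -> (freed a); heap: [0-49 FREE]
Op 4: b = malloc(13) -> b = 0; heap: [0-12 ALLOC][13-49 FREE]
Op 5: free(b) -> (freed b); heap: [0-49 FREE]
Op 6: c = malloc(10) -> c = 0; heap: [0-9 ALLOC][10-49 FREE]

Answer: [0-9 ALLOC][10-49 FREE]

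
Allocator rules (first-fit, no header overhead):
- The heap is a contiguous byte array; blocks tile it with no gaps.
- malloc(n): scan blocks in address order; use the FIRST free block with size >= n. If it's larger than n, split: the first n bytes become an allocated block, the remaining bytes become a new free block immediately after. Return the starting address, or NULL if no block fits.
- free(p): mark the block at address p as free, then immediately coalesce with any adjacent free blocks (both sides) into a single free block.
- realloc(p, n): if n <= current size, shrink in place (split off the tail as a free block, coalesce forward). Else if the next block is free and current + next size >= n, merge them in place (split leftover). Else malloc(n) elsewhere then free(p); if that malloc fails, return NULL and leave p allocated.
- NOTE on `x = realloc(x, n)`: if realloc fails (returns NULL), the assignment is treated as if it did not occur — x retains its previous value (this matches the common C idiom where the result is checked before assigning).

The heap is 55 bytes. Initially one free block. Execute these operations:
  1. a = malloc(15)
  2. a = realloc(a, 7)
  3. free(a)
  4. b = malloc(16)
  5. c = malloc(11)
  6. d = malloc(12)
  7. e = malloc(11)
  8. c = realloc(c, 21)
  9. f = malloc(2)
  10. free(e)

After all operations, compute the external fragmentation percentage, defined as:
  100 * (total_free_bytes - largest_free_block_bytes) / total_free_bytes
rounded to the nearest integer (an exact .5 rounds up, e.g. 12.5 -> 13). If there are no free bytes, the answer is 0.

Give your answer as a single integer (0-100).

Op 1: a = malloc(15) -> a = 0; heap: [0-14 ALLOC][15-54 FREE]
Op 2: a = realloc(a, 7) -> a = 0; heap: [0-6 ALLOC][7-54 FREE]
Op 3: free(a) -> (freed a); heap: [0-54 FREE]
Op 4: b = malloc(16) -> b = 0; heap: [0-15 ALLOC][16-54 FREE]
Op 5: c = malloc(11) -> c = 16; heap: [0-15 ALLOC][16-26 ALLOC][27-54 FREE]
Op 6: d = malloc(12) -> d = 27; heap: [0-15 ALLOC][16-26 ALLOC][27-38 ALLOC][39-54 FREE]
Op 7: e = malloc(11) -> e = 39; heap: [0-15 ALLOC][16-26 ALLOC][27-38 ALLOC][39-49 ALLOC][50-54 FREE]
Op 8: c = realloc(c, 21) -> NULL (c unchanged); heap: [0-15 ALLOC][16-26 ALLOC][27-38 ALLOC][39-49 ALLOC][50-54 FREE]
Op 9: f = malloc(2) -> f = 50; heap: [0-15 ALLOC][16-26 ALLOC][27-38 ALLOC][39-49 ALLOC][50-51 ALLOC][52-54 FREE]
Op 10: free(e) -> (freed e); heap: [0-15 ALLOC][16-26 ALLOC][27-38 ALLOC][39-49 FREE][50-51 ALLOC][52-54 FREE]
Free blocks: [11 3] total_free=14 largest=11 -> 100*(14-11)/14 = 300/14 ≈ 21.429 -> rounds to 21

Answer: 21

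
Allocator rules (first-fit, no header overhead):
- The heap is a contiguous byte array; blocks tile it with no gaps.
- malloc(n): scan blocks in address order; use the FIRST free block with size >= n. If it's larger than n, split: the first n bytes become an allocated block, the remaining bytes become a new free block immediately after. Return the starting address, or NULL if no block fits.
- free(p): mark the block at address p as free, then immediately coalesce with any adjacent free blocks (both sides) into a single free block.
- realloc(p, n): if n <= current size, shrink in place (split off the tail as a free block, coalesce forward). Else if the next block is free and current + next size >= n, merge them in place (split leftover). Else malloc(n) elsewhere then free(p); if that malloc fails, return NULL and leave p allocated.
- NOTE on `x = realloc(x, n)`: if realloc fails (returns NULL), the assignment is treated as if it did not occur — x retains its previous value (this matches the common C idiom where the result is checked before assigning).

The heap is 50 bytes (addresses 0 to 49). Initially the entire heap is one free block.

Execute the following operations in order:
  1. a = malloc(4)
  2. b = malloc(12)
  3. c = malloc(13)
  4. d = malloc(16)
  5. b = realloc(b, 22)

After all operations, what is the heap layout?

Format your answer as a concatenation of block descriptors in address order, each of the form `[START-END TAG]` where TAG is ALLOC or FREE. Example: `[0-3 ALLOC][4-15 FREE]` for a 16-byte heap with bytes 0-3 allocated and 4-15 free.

Op 1: a = malloc(4) -> a = 0; heap: [0-3 ALLOC][4-49 FREE]
Op 2: b = malloc(12) -> b = 4; heap: [0-3 ALLOC][4-15 ALLOC][16-49 FREE]
Op 3: c = malloc(13) -> c = 16; heap: [0-3 ALLOC][4-15 ALLOC][16-28 ALLOC][29-49 FREE]
Op 4: d = malloc(16) -> d = 29; heap: [0-3 ALLOC][4-15 ALLOC][16-28 ALLOC][29-44 ALLOC][45-49 FREE]
Op 5: b = realloc(b, 22) -> NULL (b unchanged); heap: [0-3 ALLOC][4-15 ALLOC][16-28 ALLOC][29-44 ALLOC][45-49 FREE]

Answer: [0-3 ALLOC][4-15 ALLOC][16-28 ALLOC][29-44 ALLOC][45-49 FREE]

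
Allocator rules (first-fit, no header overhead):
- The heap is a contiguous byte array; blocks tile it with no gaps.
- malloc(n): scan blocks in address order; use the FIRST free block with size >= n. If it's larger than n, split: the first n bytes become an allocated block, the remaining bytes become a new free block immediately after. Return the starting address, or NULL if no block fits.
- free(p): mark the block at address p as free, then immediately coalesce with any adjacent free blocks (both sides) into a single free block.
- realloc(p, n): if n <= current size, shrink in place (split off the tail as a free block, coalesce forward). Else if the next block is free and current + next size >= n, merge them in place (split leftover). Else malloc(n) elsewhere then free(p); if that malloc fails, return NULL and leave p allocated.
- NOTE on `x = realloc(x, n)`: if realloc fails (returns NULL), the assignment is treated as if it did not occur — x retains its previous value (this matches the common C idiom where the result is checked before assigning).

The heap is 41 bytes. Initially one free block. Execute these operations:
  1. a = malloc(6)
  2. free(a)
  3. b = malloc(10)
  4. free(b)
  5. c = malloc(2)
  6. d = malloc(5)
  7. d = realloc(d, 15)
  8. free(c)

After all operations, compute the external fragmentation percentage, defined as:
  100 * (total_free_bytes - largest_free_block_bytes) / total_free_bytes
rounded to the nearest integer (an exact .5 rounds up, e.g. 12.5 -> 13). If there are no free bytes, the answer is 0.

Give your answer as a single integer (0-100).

Answer: 8

Derivation:
Op 1: a = malloc(6) -> a = 0; heap: [0-5 ALLOC][6-40 FREE]
Op 2: free(a) -> (freed a); heap: [0-40 FREE]
Op 3: b = malloc(10) -> b = 0; heap: [0-9 ALLOC][10-40 FREE]
Op 4: free(b) -> (freed b); heap: [0-40 FREE]
Op 5: c = malloc(2) -> c = 0; heap: [0-1 ALLOC][2-40 FREE]
Op 6: d = malloc(5) -> d = 2; heap: [0-1 ALLOC][2-6 ALLOC][7-40 FREE]
Op 7: d = realloc(d, 15) -> d = 2; heap: [0-1 ALLOC][2-16 ALLOC][17-40 FREE]
Op 8: free(c) -> (freed c); heap: [0-1 FREE][2-16 ALLOC][17-40 FREE]
Free blocks: [2 24] total_free=26 largest=24 -> 100*(26-24)/26 = 200/26 ≈ 7.692 -> rounds to 8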